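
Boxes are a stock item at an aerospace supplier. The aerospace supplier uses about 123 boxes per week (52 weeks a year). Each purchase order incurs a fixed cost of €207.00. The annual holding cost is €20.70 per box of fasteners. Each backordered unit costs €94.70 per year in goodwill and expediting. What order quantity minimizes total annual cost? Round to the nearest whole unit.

Q* ≈ 395 boxes

Annual demand D = 123 × 52 = 6,396.
With planned backorders, Q* = √(2DS/H) · √((H+B)/B).
√(2DS/H) = √(2 × 6,396 × 207 / 20.7) = 357.659.
√((H+B)/B) = √((20.7+94.7)/94.7) = 1.1039.
Q* ≈ 394.818.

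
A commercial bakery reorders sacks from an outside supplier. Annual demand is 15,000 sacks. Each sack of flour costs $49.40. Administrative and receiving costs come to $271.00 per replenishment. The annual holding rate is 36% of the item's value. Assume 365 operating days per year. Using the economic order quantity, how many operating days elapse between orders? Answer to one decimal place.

T ≈ 16.5 days

Holding cost H = 0.36 × $49.40 = $17.7840 per unit per year.
EOQ = √(2DS/H) = √(2 × 15,000 × 271 / 17.784) ≈ 676.13.
Cycle time = Q*/D × 365 = 676.13 / 15,000 × 365 ≈ 16.453 days.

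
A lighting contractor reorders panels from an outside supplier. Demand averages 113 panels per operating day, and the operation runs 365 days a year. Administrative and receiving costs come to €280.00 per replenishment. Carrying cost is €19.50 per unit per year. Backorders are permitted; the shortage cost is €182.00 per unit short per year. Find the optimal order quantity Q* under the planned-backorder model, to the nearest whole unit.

Annual demand D = 113 × 365 = 41,245.
With planned backorders, Q* = √(2DS/H) · √((H+B)/B).
√(2DS/H) = √(2 × 41,245 × 280 / 19.5) = 1088.334.
√((H+B)/B) = √((19.5+182)/182) = 1.0522.
Q* ≈ 1145.155.

Q* ≈ 1,145 panels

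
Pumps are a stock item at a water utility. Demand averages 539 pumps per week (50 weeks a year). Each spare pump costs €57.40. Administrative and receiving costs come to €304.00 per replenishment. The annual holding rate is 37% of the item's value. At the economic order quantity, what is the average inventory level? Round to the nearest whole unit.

Average inventory ≈ 439 pumps

Annual demand D = 539 × 50 = 26,950.
Holding cost H = 0.37 × €57.40 = €21.2380 per unit per year.
Q* = √(2DS/H) = √(2 × 26,950 × 304 / 21.238) ≈ 878.36.
Average inventory = Q*/2 ≈ 878.36 / 2 = 439.182.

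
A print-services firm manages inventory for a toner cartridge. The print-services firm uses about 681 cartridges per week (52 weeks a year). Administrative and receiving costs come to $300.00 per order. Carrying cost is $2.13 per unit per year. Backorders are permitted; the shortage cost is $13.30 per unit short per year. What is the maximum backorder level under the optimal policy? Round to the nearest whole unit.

S* ≈ 470 cartridges

Annual demand D = 681 × 52 = 35,412.
With planned backorders, Q* = √(2DS/H) · √((H+B)/B).
√(2DS/H) = √(2 × 35,412 × 300 / 2.13) = 3158.356.
√((H+B)/B) = √((2.13+13.3)/13.3) = 1.0771.
Q* ≈ 3401.874.
S* = Q* · H/(H+B) = 3401.874 × 2.13/15.43 ≈ 469.604.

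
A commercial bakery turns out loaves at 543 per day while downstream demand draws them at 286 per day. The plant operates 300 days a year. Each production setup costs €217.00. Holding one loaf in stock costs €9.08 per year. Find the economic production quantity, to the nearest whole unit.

Q* ≈ 2,944 loaves

Annual demand D = 286 × 300 = 85,800.
Production build-up factor (1 − d/p) = 1 − 286/543 = 0.4733.
Q* = √(2DS / (H(1 − d/p))) = √(2 × 85,800 × 217 / (9.08 × 0.4733)).
= √(37,237,200 / 4.2975) ≈ 2943.601.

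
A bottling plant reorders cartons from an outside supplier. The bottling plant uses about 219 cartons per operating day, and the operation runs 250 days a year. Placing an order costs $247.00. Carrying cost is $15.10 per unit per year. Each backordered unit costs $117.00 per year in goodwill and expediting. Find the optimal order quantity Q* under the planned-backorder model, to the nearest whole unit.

Q* ≈ 1,422 cartons

Annual demand D = 219 × 250 = 54,750.
With planned backorders, Q* = √(2DS/H) · √((H+B)/B).
√(2DS/H) = √(2 × 54,750 × 247 / 15.1) = 1338.342.
√((H+B)/B) = √((15.1+117)/117) = 1.0626.
Q* ≈ 1422.085.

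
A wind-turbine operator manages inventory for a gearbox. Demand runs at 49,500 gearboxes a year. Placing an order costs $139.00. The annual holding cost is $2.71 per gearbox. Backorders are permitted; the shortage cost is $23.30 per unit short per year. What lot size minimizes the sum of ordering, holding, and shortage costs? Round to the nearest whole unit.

With planned backorders, Q* = √(2DS/H) · √((H+B)/B).
√(2DS/H) = √(2 × 49,500 × 139 / 2.71) = 2253.411.
√((H+B)/B) = √((2.71+23.3)/23.3) = 1.0566.
Q* ≈ 2380.853.

Q* ≈ 2,381 gearboxes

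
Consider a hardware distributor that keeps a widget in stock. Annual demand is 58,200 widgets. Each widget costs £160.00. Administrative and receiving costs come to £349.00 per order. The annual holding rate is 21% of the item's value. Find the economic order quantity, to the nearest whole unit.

Holding cost H = 0.21 × £160.00 = £33.6000 per unit per year.
EOQ = √(2DS / H) = √(2 × 58,200 × 349 / 33.6).
= √(40,623,600 / 33.6) = √1,209,035.7143 ≈ 1099.562.

Q* ≈ 1,100 widgets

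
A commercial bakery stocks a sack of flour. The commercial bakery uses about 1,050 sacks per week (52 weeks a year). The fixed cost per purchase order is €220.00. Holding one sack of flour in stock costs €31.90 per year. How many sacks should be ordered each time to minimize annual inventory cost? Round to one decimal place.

Annual demand D = 1,050 × 52 = 54,600.
EOQ = √(2DS / H) = √(2 × 54,600 × 220 / 31.9).
= √(24,024,000 / 31.9) = √753,103.4483 ≈ 867.815.

Q* ≈ 867.8 sacks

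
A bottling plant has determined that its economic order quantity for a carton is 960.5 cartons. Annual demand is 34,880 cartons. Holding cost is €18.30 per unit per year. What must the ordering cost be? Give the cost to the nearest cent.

S ≈ €242.01

Squaring Q* = √(2DS/H) gives Q*² = 2DS/H.
From Q* = √(2DS/H): S = Q*²H / (2D) = 960.5² × 18.3 / (2 × 34,880) = 242.0134.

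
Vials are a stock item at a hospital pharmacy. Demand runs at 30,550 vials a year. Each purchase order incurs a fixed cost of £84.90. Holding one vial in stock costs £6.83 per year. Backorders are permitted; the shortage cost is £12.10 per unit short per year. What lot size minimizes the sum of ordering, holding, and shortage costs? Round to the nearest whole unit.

Q* ≈ 1,090 vials

With planned backorders, Q* = √(2DS/H) · √((H+B)/B).
√(2DS/H) = √(2 × 30,550 × 84.9 / 6.83) = 871.493.
√((H+B)/B) = √((6.83+12.1)/12.1) = 1.2508.
Q* ≈ 1090.051.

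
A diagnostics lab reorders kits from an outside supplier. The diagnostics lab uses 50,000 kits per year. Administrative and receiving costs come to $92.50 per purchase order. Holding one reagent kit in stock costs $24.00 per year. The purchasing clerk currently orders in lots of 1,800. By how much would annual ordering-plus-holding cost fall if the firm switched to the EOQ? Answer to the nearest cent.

EOQ = √(2DS/H) = √(2 × 50,000 × 92.5 / 24) ≈ 620.82.
Cost at Q* = (D/Q*)S + (Q*/2)H = √(2DSH) ≈ $14,899.66.
Cost at Q = 1,800: (50,000/1,800)×92.5 + (1,800/2)×24 = $2,569.44 + $21,600.00 = $24,169.44.
Excess = $24,169.44 − $14,899.66 = $9,269.78.

Extra cost ≈ $9,269.78 per year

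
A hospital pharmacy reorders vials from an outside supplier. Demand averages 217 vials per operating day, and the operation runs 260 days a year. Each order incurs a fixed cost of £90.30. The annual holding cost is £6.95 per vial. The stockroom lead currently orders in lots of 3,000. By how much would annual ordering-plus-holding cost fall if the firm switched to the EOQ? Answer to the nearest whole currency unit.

Extra cost ≈ £3,708 per year

Annual demand D = 217 × 260 = 56,420.
EOQ = √(2DS/H) = √(2 × 56,420 × 90.3 / 6.95) ≈ 1210.83.
Cost at Q* = (D/Q*)S + (Q*/2)H = √(2DSH) ≈ £8,415.27.
Cost at Q = 3,000: (56,420/3,000)×90.3 + (3,000/2)×6.95 = £1,698.24 + £10,425.00 = £12,123.24.
Excess = £12,123.24 − £8,415.27 = £3,707.98.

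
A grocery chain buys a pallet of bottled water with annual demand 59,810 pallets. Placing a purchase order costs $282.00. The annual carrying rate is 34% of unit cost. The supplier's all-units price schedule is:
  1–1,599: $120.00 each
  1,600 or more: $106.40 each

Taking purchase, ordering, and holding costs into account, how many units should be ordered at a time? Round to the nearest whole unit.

Q* ≈ 1,600 pallets

Holding cost per unit per year at price C is H = 0.34·C.
Candidates are each tier's EOQ (if it falls in that tier) and each price-break quantity.
EOQ at $120.00 = 909.3 (feasible in tier 1): TC = 59,810×$120.00 + (59,810/909.3)×282 + (909.3/2)×0.34×$120.00 = $7,214,298.52.
EOQ at $106.40 = 965.6 < 1600, so use break Q=1600: TC = 59,810×$106.40 + (59,810/1600.0)×282 + (1600.0/2)×0.34×$106.40 = $6,403,266.31.
Lowest total cost is $6,403,266.31 at Q = 1600.0.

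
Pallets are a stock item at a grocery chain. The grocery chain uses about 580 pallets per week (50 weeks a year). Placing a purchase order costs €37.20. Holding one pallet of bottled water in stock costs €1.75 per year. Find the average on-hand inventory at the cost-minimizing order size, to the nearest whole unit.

Average inventory ≈ 555 pallets

Annual demand D = 580 × 50 = 29,000.
Q* = √(2DS/H) = √(2 × 29,000 × 37.2 / 1.75) ≈ 1110.37.
Average inventory = Q*/2 ≈ 1110.37 / 2 = 555.183.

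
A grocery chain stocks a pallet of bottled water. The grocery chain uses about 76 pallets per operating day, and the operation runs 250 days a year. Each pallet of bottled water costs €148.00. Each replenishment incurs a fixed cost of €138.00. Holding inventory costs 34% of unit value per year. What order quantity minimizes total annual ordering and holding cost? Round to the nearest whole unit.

Annual demand D = 76 × 250 = 19,000.
Holding cost H = 0.34 × €148.00 = €50.3200 per unit per year.
EOQ = √(2DS / H) = √(2 × 19,000 × 138 / 50.32).
= √(5,244,000 / 50.32) = √104,213.0366 ≈ 322.820.

Q* ≈ 323 pallets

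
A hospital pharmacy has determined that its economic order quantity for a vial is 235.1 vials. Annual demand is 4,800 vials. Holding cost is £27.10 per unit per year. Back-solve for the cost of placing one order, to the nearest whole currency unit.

S ≈ £156

Invert the EOQ relation Q*² = 2DS/H.
From Q* = √(2DS/H): S = Q*²H / (2D) = 235.1² × 27.1 / (2 × 4,800) = 156.0283.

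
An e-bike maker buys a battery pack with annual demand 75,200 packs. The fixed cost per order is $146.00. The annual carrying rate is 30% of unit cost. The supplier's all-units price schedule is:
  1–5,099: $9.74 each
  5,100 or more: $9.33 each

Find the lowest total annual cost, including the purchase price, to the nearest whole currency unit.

Holding cost per unit per year at price C is H = 0.30·C.
For each price level, check whether its EOQ is feasible; otherwise the best quantity at that price is the breakpoint.
EOQ at $9.74 = 2741.3 (feasible in tier 1): TC = 75,200×$9.74 + (75,200/2741.3)×146 + (2741.3/2)×0.30×$9.74 = $740,458.15.
EOQ at $9.33 = 2800.9 < 5100, so use break Q=5100: TC = 75,200×$9.33 + (75,200/5100.0)×146 + (5100.0/2)×0.30×$9.33 = $710,906.23.
Lowest total cost among the candidates is at Q = 5100.0.

TC* ≈ $710,906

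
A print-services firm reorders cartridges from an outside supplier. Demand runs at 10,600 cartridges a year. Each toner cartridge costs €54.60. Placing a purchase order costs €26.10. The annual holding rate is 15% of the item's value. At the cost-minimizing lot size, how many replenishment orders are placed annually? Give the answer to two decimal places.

Holding cost H = 0.15 × €54.60 = €8.1900 per unit per year.
Q* = √(2DS/H) = √(2 × 10,600 × 26.1 / 8.19) ≈ 259.92.
Orders per year = D / Q* = 10,600 / 259.92 ≈ 40.781.

N ≈ 40.78 orders per year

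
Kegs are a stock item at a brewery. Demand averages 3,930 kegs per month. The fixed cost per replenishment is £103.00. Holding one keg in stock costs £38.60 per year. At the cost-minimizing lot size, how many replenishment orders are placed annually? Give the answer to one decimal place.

Annual demand D = 3,930 × 12 = 47,160.
The optimal lot size = √(2DS/H) = √(2 × 47,160 × 103 / 38.6) ≈ 501.68.
Orders per year = D / Q* = 47,160 / 501.68 ≈ 94.004.

N ≈ 94.0 orders per year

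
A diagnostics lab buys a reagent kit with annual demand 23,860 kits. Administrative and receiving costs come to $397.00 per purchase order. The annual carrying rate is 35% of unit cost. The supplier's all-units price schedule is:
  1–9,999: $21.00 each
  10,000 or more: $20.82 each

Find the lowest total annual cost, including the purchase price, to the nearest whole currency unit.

TC* ≈ $512,860

Holding cost per unit per year at price C is H = 0.35·C.
Evaluate total cost at each tier's feasible EOQ or, if the EOQ is below the tier, at the tier's minimum quantity.
EOQ at $21.00 = 1605.5 (feasible in tier 1): TC = 23,860×$21.00 + (23,860/1605.5)×397 + (1605.5/2)×0.35×$21.00 = $512,860.19.
EOQ at $20.82 = 1612.4 < 10000, so use break Q=10000: TC = 23,860×$20.82 + (23,860/10000.0)×397 + (10000.0/2)×0.35×$20.82 = $534,147.44.
Lowest total cost among the candidates is at Q = 1605.5.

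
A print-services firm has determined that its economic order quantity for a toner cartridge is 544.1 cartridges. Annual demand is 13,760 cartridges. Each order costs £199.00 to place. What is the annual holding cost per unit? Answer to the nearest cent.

H ≈ £18.50

Squaring Q* = √(2DS/H) gives Q*² = 2DS/H.
From Q* = √(2DS/H): H = 2DS / Q*² = 2 × 13,760 × 199 / 544.1² = 18.4988.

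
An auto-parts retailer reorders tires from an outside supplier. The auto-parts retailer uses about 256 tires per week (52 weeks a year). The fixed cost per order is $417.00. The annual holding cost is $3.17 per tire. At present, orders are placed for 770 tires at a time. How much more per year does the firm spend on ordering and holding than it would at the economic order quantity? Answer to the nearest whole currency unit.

Annual demand D = 256 × 52 = 13,312.
EOQ = √(2DS/H) = √(2 × 13,312 × 417 / 3.17) ≈ 1871.44.
Cost at Q* = (D/Q*)S + (Q*/2)H = √(2DSH) ≈ $5,932.45.
Cost at Q = 770: (13,312/770)×417 + (770/2)×3.17 = $7,209.23 + $1,220.45 = $8,429.68.
Excess = $8,429.68 − $5,932.45 = $2,497.22.

Extra cost ≈ $2,497 per year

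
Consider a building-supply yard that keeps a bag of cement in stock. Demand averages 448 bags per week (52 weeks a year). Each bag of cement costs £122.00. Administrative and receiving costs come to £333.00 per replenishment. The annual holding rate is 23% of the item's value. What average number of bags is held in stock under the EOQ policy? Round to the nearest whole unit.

Average inventory ≈ 372 bags

Annual demand D = 448 × 52 = 23,296.
Holding cost H = 0.23 × £122.00 = £28.0600 per unit per year.
EOQ = √(2DS/H) = √(2 × 23,296 × 333 / 28.06) ≈ 743.59.
Average inventory = Q*/2 ≈ 743.59 / 2 = 371.795.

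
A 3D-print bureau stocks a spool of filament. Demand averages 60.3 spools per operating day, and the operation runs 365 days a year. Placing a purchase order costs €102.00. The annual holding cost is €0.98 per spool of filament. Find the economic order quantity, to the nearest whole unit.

Q* ≈ 2,140 spools

Annual demand D = 60.3 × 365 = 22,009.5.
EOQ = √(2DS / H) = √(2 × 22,009.5 × 102 / 0.98).
= √(4,489,938 / 0.98) = √4,581,569.3878 ≈ 2140.460.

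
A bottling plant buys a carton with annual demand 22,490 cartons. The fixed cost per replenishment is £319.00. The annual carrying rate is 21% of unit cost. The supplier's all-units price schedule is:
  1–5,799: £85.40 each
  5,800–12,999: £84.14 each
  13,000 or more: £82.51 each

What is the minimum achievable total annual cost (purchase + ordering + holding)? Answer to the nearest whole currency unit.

Holding cost per unit per year at price C is H = 0.21·C.
Evaluate total cost at each tier's feasible EOQ or, if the EOQ is below the tier, at the tier's minimum quantity.
EOQ at £85.40 = 894.5 (feasible in tier 1): TC = 22,490×£85.40 + (22,490/894.5)×319 + (894.5/2)×0.21×£85.40 = £1,936,687.45.
EOQ at £84.14 = 901.1 < 5800, so use break Q=5800: TC = 22,490×£84.14 + (22,490/5800.0)×319 + (5800.0/2)×0.21×£84.14 = £1,944,786.81.
EOQ at £82.51 = 910.0 < 13000, so use break Q=13000: TC = 22,490×£82.51 + (22,490/13000.0)×319 + (13000.0/2)×0.21×£82.51 = £1,968,827.92.
Lowest total cost among the candidates is at Q = 894.5.

TC* ≈ £1,936,687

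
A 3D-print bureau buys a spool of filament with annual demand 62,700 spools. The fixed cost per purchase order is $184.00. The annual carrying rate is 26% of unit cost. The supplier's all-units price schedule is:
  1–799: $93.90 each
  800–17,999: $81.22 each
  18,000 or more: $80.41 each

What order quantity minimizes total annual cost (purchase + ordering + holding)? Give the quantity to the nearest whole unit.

Q* ≈ 1,045 spools

Holding cost per unit per year at price C is H = 0.26·C.
Candidates are each tier's EOQ (if it falls in that tier) and each price-break quantity.
Tier 1 ($93.90): EOQ = 972.2 exceeds tier's upper bound 799, so this tier is dominated.
EOQ at $81.22 = 1045.3 (feasible in tier 2): TC = 62,700×$81.22 + (62,700/1045.3)×184 + (1045.3/2)×0.26×$81.22 = $5,114,567.74.
EOQ at $80.41 = 1050.5 < 18000, so use break Q=18000: TC = 62,700×$80.41 + (62,700/18000.0)×184 + (18000.0/2)×0.26×$80.41 = $5,230,507.33.
Lowest total cost is $5,114,567.74 at Q = 1045.3.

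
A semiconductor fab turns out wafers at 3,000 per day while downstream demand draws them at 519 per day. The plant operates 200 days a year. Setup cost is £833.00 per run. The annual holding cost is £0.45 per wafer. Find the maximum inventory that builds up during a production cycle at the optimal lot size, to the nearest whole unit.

I_max ≈ 17,827 wafers

Annual demand D = 519 × 200 = 103,800.
Production build-up factor (1 − d/p) = 1 − 519/3,000 = 0.8270.
Q* = √(2DS / (H(1 − d/p))) = √(2 × 103,800 × 833 / (0.45 × 0.8270)).
= √(172,930,800 / 0.3721) ≈ 21556.446.
Maximum inventory = Q*(1 − d/p) = 21556.446 × 0.8270 ≈ 17827.181.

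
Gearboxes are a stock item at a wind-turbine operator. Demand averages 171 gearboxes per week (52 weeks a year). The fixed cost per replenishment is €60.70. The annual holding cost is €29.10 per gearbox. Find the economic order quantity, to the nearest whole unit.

Q* ≈ 193 gearboxes

Annual demand D = 171 × 52 = 8,892.
EOQ = √(2DS / H) = √(2 × 8,892 × 60.7 / 29.1).
= √(1,079,488.8 / 29.1) = √37,095.8351 ≈ 192.603.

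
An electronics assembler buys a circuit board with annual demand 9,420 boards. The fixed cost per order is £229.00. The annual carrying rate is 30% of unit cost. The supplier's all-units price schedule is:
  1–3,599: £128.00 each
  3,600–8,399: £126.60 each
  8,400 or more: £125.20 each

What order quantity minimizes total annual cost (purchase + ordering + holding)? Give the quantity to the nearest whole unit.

Q* ≈ 335 boards

Holding cost per unit per year at price C is H = 0.30·C.
Evaluate total cost at each tier's feasible EOQ or, if the EOQ is below the tier, at the tier's minimum quantity.
EOQ at £128.00 = 335.2 (feasible in tier 1): TC = 9,420×£128.00 + (9,420/335.2)×229 + (335.2/2)×0.30×£128.00 = £1,218,631.34.
EOQ at £126.60 = 337.0 < 3600, so use break Q=3600: TC = 9,420×£126.60 + (9,420/3600.0)×229 + (3600.0/2)×0.30×£126.60 = £1,261,535.22.
EOQ at £125.20 = 338.9 < 8400, so use break Q=8400: TC = 9,420×£125.20 + (9,420/8400.0)×229 + (8400.0/2)×0.30×£125.20 = £1,337,392.81.
Lowest total cost is £1,218,631.34 at Q = 335.2.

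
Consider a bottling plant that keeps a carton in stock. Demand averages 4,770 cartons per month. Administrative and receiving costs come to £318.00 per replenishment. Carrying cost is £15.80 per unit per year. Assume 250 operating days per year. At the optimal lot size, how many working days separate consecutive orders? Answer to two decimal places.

T ≈ 6.63 days

Annual demand D = 4,770 × 12 = 57,240.
EOQ = √(2DS/H) = √(2 × 57,240 × 318 / 15.8) ≈ 1517.92.
Cycle time = Q*/D × 250 = 1517.92 / 57,240 × 250 ≈ 6.630 days.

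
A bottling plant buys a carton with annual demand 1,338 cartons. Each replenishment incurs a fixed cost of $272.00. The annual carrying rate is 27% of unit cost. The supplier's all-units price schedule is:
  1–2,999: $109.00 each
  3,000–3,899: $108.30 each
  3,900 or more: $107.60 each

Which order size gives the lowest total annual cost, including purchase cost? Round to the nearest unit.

Q* ≈ 157 cartons

Holding cost per unit per year at price C is H = 0.27·C.
For each price level, check whether its EOQ is feasible; otherwise the best quantity at that price is the breakpoint.
EOQ at $109.00 = 157.3 (feasible in tier 1): TC = 1,338×$109.00 + (1,338/157.3)×272 + (157.3/2)×0.27×$109.00 = $150,470.31.
EOQ at $108.30 = 157.8 < 3000, so use break Q=3000: TC = 1,338×$108.30 + (1,338/3000.0)×272 + (3000.0/2)×0.27×$108.30 = $188,888.21.
EOQ at $107.60 = 158.3 < 3900, so use break Q=3900: TC = 1,338×$107.60 + (1,338/3900.0)×272 + (3900.0/2)×0.27×$107.60 = $200,713.52.
Lowest total cost is $150,470.31 at Q = 157.3.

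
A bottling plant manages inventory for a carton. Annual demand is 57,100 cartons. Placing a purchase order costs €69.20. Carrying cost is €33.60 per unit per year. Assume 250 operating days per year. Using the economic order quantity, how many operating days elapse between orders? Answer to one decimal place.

Q* = √(2DS/H) = √(2 × 57,100 × 69.2 / 33.6) ≈ 484.97.
Cycle time = Q*/D × 250 = 484.97 / 57,100 × 250 ≈ 2.123 days.

T ≈ 2.1 days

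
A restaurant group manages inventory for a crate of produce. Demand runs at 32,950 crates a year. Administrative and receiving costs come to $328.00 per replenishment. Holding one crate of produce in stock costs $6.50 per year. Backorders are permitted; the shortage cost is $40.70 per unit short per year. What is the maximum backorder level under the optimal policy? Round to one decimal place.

With planned backorders, Q* = √(2DS/H) · √((H+B)/B).
√(2DS/H) = √(2 × 32,950 × 328 / 6.5) = 1823.572.
√((H+B)/B) = √((6.5+40.7)/40.7) = 1.0769.
Q* ≈ 1963.798.
S* = Q* · H/(H+B) = 1963.798 × 6.5/47.2 ≈ 270.438.

S* ≈ 270.4 crates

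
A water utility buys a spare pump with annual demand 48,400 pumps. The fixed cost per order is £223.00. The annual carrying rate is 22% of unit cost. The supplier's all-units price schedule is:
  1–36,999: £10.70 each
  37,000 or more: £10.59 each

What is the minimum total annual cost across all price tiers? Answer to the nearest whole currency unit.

TC* ≈ £525,008

Holding cost per unit per year at price C is H = 0.22·C.
Evaluate total cost at each tier's feasible EOQ or, if the EOQ is below the tier, at the tier's minimum quantity.
EOQ at £10.70 = 3028.2 (feasible in tier 1): TC = 48,400×£10.70 + (48,400/3028.2)×223 + (3028.2/2)×0.22×£10.70 = £525,008.42.
EOQ at £10.59 = 3043.9 < 37000, so use break Q=37000: TC = 48,400×£10.59 + (48,400/37000.0)×223 + (37000.0/2)×0.22×£10.59 = £555,949.01.
Lowest total cost among the candidates is at Q = 3028.2.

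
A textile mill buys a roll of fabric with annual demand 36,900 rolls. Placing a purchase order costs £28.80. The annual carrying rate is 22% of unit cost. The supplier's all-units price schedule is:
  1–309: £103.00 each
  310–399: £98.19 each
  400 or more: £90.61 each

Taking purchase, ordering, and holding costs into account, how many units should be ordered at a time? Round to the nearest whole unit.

Holding cost per unit per year at price C is H = 0.22·C.
Candidates are each tier's EOQ (if it falls in that tier) and each price-break quantity.
EOQ at £103.00 = 306.3 (feasible in tier 1): TC = 36,900×£103.00 + (36,900/306.3)×28.8 + (306.3/2)×0.22×£103.00 = £3,807,639.92.
EOQ at £98.19 = 313.7 (feasible in tier 2): TC = 36,900×£98.19 + (36,900/313.7)×28.8 + (313.7/2)×0.22×£98.19 = £3,629,986.94.
EOQ at £90.61 = 326.5 < 400, so use break Q=400: TC = 36,900×£90.61 + (36,900/400.0)×28.8 + (400.0/2)×0.22×£90.61 = £3,350,152.64.
Lowest total cost is £3,350,152.64 at Q = 400.0.

Q* ≈ 400 rolls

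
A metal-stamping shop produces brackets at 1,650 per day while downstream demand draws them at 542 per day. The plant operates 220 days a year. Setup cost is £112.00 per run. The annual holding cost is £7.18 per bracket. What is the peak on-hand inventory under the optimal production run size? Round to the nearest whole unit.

Annual demand D = 542 × 220 = 119,240.
Production build-up factor (1 − d/p) = 1 − 542/1,650 = 0.6715.
Q* = √(2DS / (H(1 − d/p))) = √(2 × 119,240 × 112 / (7.18 × 0.6715)).
= √(26,709,760 / 4.8215) ≈ 2353.666.
Maximum inventory = Q*(1 − d/p) = 2353.666 × 0.6715 ≈ 1580.522.

I_max ≈ 1,581 brackets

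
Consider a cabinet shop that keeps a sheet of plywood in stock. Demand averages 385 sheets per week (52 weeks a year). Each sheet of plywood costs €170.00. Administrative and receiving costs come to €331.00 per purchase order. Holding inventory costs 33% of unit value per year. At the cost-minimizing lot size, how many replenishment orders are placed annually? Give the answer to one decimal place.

Annual demand D = 385 × 52 = 20,020.
Holding cost H = 0.33 × €170.00 = €56.1000 per unit per year.
The optimal lot size = √(2DS/H) = √(2 × 20,020 × 331 / 56.1) ≈ 486.05.
Orders per year = D / Q* = 20,020 / 486.05 ≈ 41.189.

N ≈ 41.2 orders per year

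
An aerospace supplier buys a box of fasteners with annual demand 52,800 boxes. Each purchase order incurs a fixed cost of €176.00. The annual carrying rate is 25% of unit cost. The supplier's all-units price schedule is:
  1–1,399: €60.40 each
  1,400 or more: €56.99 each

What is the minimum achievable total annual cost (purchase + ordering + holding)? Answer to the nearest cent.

Holding cost per unit per year at price C is H = 0.25·C.
Evaluate total cost at each tier's feasible EOQ or, if the EOQ is below the tier, at the tier's minimum quantity.
EOQ at €60.40 = 1109.4 (feasible in tier 1): TC = 52,800×€60.40 + (52,800/1109.4)×176 + (1109.4/2)×0.25×€60.40 = €3,205,872.39.
EOQ at €56.99 = 1142.1 < 1400, so use break Q=1400: TC = 52,800×€56.99 + (52,800/1400.0)×176 + (1400.0/2)×0.25×€56.99 = €3,025,682.96.
Lowest total cost among the candidates is at Q = 1400.0.

TC* ≈ €3,025,682.96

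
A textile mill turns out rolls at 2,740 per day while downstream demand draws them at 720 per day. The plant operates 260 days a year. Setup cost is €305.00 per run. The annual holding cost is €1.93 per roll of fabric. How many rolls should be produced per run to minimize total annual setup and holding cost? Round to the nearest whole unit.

Annual demand D = 720 × 260 = 187,200.
Production build-up factor (1 − d/p) = 1 − 720/2,740 = 0.7372.
Q* = √(2DS / (H(1 − d/p))) = √(2 × 187,200 × 305 / (1.93 × 0.7372)).
= √(114,192,000 / 1.4228) ≈ 8958.572.

Q* ≈ 8,959 rolls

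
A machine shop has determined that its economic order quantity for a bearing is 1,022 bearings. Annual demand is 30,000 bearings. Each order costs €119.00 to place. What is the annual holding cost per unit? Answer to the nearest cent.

The basic EOQ model gives Q* = √(2DS/H); rearrange for the unknown.
From Q* = √(2DS/H): H = 2DS / Q*² = 2 × 30,000 × 119 / 1,022² = 6.8359.

H ≈ €6.84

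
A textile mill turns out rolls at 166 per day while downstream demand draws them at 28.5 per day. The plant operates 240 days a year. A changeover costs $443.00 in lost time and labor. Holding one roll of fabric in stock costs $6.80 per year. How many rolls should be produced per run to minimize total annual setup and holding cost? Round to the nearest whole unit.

Annual demand D = 28.5 × 240 = 6,840.
Production build-up factor (1 − d/p) = 1 − 28.5/166 = 0.8283.
Q* = √(2DS / (H(1 − d/p))) = √(2 × 6,840 × 443 / (6.8 × 0.8283)).
= √(6,060,240 / 5.6325) ≈ 1037.273.

Q* ≈ 1,037 rolls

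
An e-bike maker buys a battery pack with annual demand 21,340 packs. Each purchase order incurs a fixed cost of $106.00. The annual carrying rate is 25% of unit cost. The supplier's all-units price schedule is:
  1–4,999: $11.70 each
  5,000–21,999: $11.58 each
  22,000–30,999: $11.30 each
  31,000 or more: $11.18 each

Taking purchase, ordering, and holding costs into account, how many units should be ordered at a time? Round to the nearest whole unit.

Holding cost per unit per year at price C is H = 0.25·C.
Evaluate total cost at each tier's feasible EOQ or, if the EOQ is below the tier, at the tier's minimum quantity.
EOQ at $11.70 = 1243.7 (feasible in tier 1): TC = 21,340×$11.70 + (21,340/1243.7)×106 + (1243.7/2)×0.25×$11.70 = $253,315.71.
EOQ at $11.58 = 1250.1 < 5000, so use break Q=5000: TC = 21,340×$11.58 + (21,340/5000.0)×106 + (5000.0/2)×0.25×$11.58 = $254,807.11.
EOQ at $11.30 = 1265.5 < 22000, so use break Q=22000: TC = 21,340×$11.30 + (21,340/22000.0)×106 + (22000.0/2)×0.25×$11.30 = $272,319.82.
EOQ at $11.18 = 1272.3 < 31000, so use break Q=31000: TC = 21,340×$11.18 + (21,340/31000.0)×106 + (31000.0/2)×0.25×$11.18 = $281,976.67.
Lowest total cost is $253,315.71 at Q = 1243.7.

Q* ≈ 1,244 packs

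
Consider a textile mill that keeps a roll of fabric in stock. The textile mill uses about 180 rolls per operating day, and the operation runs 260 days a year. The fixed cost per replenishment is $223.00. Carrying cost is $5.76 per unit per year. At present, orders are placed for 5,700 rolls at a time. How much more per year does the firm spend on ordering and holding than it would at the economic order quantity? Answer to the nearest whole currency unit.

Annual demand D = 180 × 260 = 46,800.
EOQ = √(2DS/H) = √(2 × 46,800 × 223 / 5.76) ≈ 1903.61.
Cost at Q* = (D/Q*)S + (Q*/2)H = √(2DSH) ≈ $10,964.82.
Cost at Q = 5,700: (46,800/5,700)×223 + (5,700/2)×5.76 = $1,830.95 + $16,416.00 = $18,246.95.
Excess = $18,246.95 − $10,964.82 = $7,282.13.

Extra cost ≈ $7,282 per year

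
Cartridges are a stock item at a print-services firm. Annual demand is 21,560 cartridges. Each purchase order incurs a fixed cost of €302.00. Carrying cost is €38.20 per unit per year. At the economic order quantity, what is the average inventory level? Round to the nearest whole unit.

Average inventory ≈ 292 cartridges

Q* = √(2DS/H) = √(2 × 21,560 × 302 / 38.2) ≈ 583.86.
Average inventory = Q*/2 ≈ 583.86 / 2 = 291.932.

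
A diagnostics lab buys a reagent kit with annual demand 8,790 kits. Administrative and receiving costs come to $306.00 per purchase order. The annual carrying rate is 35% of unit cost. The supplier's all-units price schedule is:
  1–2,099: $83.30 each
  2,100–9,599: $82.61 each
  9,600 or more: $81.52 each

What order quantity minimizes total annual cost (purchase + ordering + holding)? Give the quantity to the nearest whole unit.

Holding cost per unit per year at price C is H = 0.35·C.
Candidates are each tier's EOQ (if it falls in that tier) and each price-break quantity.
EOQ at $83.30 = 429.5 (feasible in tier 1): TC = 8,790×$83.30 + (8,790/429.5)×306 + (429.5/2)×0.35×$83.30 = $744,730.53.
EOQ at $82.61 = 431.3 < 2100, so use break Q=2100: TC = 8,790×$82.61 + (8,790/2100.0)×306 + (2100.0/2)×0.35×$82.61 = $757,781.90.
EOQ at $81.52 = 434.2 < 9600, so use break Q=9600: TC = 8,790×$81.52 + (8,790/9600.0)×306 + (9600.0/2)×0.35×$81.52 = $853,794.58.
Lowest total cost is $744,730.53 at Q = 429.5.

Q* ≈ 430 kits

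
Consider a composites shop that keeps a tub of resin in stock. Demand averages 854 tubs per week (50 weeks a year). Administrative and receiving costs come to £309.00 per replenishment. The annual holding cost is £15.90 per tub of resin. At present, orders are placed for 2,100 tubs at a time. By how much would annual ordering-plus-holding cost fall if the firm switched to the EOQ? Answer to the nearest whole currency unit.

Annual demand D = 854 × 50 = 42,700.
EOQ = √(2DS/H) = √(2 × 42,700 × 309 / 15.9) ≈ 1288.28.
Cost at Q* = (D/Q*)S + (Q*/2)H = √(2DSH) ≈ £20,483.62.
Cost at Q = 2,100: (42,700/2,100)×309 + (2,100/2)×15.9 = £6,283.00 + £16,695.00 = £22,978.00.
Excess = £22,978.00 − £20,483.62 = £2,494.38.

Extra cost ≈ £2,494 per year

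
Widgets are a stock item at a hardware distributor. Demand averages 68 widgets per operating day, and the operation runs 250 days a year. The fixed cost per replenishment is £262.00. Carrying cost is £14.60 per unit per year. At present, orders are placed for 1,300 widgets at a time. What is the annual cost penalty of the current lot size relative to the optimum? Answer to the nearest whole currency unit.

Annual demand D = 68 × 250 = 17,000.
EOQ = √(2DS/H) = √(2 × 17,000 × 262 / 14.6) ≈ 781.11.
Cost at Q* = (D/Q*)S + (Q*/2)H = √(2DSH) ≈ £11,404.24.
Cost at Q = 1,300: (17,000/1,300)×262 + (1,300/2)×14.6 = £3,426.15 + £9,490.00 = £12,916.15.
Excess = £12,916.15 − £11,404.24 = £1,511.91.

Extra cost ≈ £1,512 per year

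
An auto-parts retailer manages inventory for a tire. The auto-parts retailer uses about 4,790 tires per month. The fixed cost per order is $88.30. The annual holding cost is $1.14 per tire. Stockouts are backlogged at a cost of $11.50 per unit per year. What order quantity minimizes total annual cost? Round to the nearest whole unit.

Q* ≈ 3,128 tires

Annual demand D = 4,790 × 12 = 57,480.
With planned backorders, Q* = √(2DS/H) · √((H+B)/B).
√(2DS/H) = √(2 × 57,480 × 88.3 / 1.14) = 2984.017.
√((H+B)/B) = √((1.14+11.5)/11.5) = 1.0484.
Q* ≈ 3128.426.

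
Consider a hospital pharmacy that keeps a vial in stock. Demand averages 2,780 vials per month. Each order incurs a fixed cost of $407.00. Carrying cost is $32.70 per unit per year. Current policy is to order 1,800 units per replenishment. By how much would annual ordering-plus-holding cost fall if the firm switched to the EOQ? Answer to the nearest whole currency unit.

Annual demand D = 2,780 × 12 = 33,360.
EOQ = √(2DS/H) = √(2 × 33,360 × 407 / 32.7) ≈ 911.28.
Cost at Q* = (D/Q*)S + (Q*/2)H = √(2DSH) ≈ $29,798.82.
Cost at Q = 1,800: (33,360/1,800)×407 + (1,800/2)×32.7 = $7,543.07 + $29,430.00 = $36,973.07.
Excess = $36,973.07 − $29,798.82 = $7,174.24.

Extra cost ≈ $7,174 per year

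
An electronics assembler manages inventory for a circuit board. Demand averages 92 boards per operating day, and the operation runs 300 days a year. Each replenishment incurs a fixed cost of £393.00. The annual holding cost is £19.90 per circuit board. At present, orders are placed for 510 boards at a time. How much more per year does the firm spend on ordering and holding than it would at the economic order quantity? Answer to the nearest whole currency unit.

Extra cost ≈ £5,565 per year

Annual demand D = 92 × 300 = 27,600.
EOQ = √(2DS/H) = √(2 × 27,600 × 393 / 19.9) ≈ 1044.09.
Cost at Q* = (D/Q*)S + (Q*/2)H = √(2DSH) ≈ £20,777.46.
Cost at Q = 510: (27,600/510)×393 + (510/2)×19.9 = £21,268.24 + £5,074.50 = £26,342.74.
Excess = £26,342.74 − £20,777.46 = £5,565.28.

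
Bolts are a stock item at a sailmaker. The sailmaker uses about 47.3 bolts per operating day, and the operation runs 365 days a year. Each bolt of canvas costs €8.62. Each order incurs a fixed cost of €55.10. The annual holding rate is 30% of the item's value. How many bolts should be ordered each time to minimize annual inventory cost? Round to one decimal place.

Q* ≈ 857.7 bolts

Annual demand D = 47.3 × 365 = 17,264.5.
Holding cost H = 0.30 × €8.62 = €2.5860 per unit per year.
EOQ = √(2DS / H) = √(2 × 17,264.5 × 55.1 / 2.586).
= √(1,902,547.9 / 2.586) = √735,710.7115 ≈ 857.736.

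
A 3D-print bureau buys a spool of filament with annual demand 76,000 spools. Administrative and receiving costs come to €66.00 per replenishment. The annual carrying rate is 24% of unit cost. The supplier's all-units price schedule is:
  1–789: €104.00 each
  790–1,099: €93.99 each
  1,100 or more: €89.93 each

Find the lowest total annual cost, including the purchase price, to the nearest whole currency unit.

Holding cost per unit per year at price C is H = 0.24·C.
Evaluate total cost at each tier's feasible EOQ or, if the EOQ is below the tier, at the tier's minimum quantity.
EOQ at €104.00 = 634.0 (feasible in tier 1): TC = 76,000×€104.00 + (76,000/634.0)×66 + (634.0/2)×0.24×€104.00 = €7,919,823.99.
EOQ at €93.99 = 666.9 < 790, so use break Q=790: TC = 76,000×€93.99 + (76,000/790.0)×66 + (790.0/2)×0.24×€93.99 = €7,158,499.62.
EOQ at €89.93 = 681.8 < 1100, so use break Q=1100: TC = 76,000×€89.93 + (76,000/1100.0)×66 + (1100.0/2)×0.24×€89.93 = €6,851,110.76.
Lowest total cost among the candidates is at Q = 1100.0.

TC* ≈ €6,851,111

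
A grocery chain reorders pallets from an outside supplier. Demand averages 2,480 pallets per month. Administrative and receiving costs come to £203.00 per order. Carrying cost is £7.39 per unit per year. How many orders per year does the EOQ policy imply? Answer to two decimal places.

N ≈ 23.27 orders per year

Annual demand D = 2,480 × 12 = 29,760.
Q* = √(2DS/H) = √(2 × 29,760 × 203 / 7.39) ≈ 1278.67.
Orders per year = D / Q* = 29,760 / 1278.67 ≈ 23.274.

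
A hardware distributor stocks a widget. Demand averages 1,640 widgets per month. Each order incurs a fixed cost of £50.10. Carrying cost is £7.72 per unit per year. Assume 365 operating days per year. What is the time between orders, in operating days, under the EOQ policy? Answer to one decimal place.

T ≈ 9.4 days

Annual demand D = 1,640 × 12 = 19,680.
The optimal lot size = √(2DS/H) = √(2 × 19,680 × 50.1 / 7.72) ≈ 505.40.
Cycle time = Q*/D × 365 = 505.40 / 19,680 × 365 ≈ 9.374 days.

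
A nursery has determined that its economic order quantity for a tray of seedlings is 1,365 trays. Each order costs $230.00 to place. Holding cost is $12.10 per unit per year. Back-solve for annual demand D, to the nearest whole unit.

Squaring Q* = √(2DS/H) gives Q*² = 2DS/H.
From Q* = √(2DS/H): D = Q*²H / (2S) = 1,365² × 12.1 / (2 × 230) = 49010.918.

D ≈ 49,011 trays per year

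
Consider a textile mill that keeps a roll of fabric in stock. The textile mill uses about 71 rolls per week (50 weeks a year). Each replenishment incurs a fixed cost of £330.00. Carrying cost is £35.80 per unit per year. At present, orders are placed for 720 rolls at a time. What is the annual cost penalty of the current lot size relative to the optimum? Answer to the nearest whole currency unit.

Annual demand D = 71 × 50 = 3,550.
EOQ = √(2DS/H) = √(2 × 3,550 × 330 / 35.8) ≈ 255.83.
Cost at Q* = (D/Q*)S + (Q*/2)H = √(2DSH) ≈ £9,158.57.
Cost at Q = 720: (3,550/720)×330 + (720/2)×35.8 = £1,627.08 + £12,888.00 = £14,515.08.
Excess = £14,515.08 − £9,158.57 = £5,356.51.

Extra cost ≈ £5,357 per year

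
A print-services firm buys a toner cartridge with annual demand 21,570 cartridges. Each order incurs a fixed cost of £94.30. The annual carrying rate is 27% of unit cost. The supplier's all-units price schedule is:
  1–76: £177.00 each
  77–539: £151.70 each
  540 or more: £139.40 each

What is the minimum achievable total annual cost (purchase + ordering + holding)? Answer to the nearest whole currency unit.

TC* ≈ £3,020,787

Holding cost per unit per year at price C is H = 0.27·C.
For each price level, check whether its EOQ is feasible; otherwise the best quantity at that price is the breakpoint.
Tier 1 (£177.00): EOQ = 291.8 exceeds tier's upper bound 76, so this tier is dominated.
EOQ at £151.70 = 315.2 (feasible in tier 2): TC = 21,570×£151.70 + (21,570/315.2)×94.3 + (315.2/2)×0.27×£151.70 = £3,285,077.35.
EOQ at £139.40 = 328.8 < 540, so use break Q=540: TC = 21,570×£139.40 + (21,570/540.0)×94.3 + (540.0/2)×0.27×£139.40 = £3,020,787.02.
Lowest total cost among the candidates is at Q = 540.0.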